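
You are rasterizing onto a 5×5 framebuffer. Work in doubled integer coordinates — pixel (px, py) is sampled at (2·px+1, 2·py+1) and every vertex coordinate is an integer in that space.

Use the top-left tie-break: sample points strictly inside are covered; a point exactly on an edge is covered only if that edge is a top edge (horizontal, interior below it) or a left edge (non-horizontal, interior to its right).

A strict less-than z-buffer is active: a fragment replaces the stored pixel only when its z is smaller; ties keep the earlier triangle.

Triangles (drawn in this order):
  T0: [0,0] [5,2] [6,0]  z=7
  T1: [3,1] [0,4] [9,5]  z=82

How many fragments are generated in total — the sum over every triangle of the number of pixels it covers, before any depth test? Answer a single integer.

T0:
  2·area = 12  (B↔C swapped to make it positive)
  edge (0, 0)→(6, 0): d=(6,0) top-left  bias=+0
  edge (6, 0)→(5, 2): d=(-1,2) right/bottom  bias=-1
  edge (5, 2)→(0, 0): d=(-5,-2) top-left  bias=+0
    (1,0)@(3, 1): e=[6,5,1] → X
    (2,0)@(5, 1): e=[6,1,5] → X
    (3,0)@(7, 1): e=[6,-3,9] → .
    (1,1)@(3, 3): e=[18,3,-9] → .
    (2,1)@(5, 3): e=[18,-1,-5] → .
  covered (2 px):
    . X X . .
    . . . . .
    . . . . .
    . . . . .
    . . . . .
T1:
  2·area = 30  (B↔C swapped to make it positive)
  edge (3, 1)→(9, 5): d=(6,4) right/bottom  bias=-1
  edge (9, 5)→(0, 4): d=(-9,-1) top-left  bias=+0
  edge (0, 4)→(3, 1): d=(3,-3) top-left  bias=+0
    (1,0)@(3, 1): e=[0,30,0] → .  [on edge]
    (0,1)@(1, 3): e=[20,10,0] → X  [on edge]
    (1,1)@(3, 3): e=[12,12,6] → X
    (2,1)@(5, 3): e=[4,14,12] → X
    (3,1)@(7, 3): e=[-4,16,18] → .
    (0,2)@(1, 5): e=[32,-8,6] → .
    (1,2)@(3, 5): e=[24,-6,12] → .
    (2,2)@(5, 5): e=[16,-4,18] → .
    (4,2)@(9, 5): e=[0,0,30] → .  [on edge]
  covered (3 px):
    . . . . .
    X X X . .
    . . . . .
    . . . . .
    . . . . .

Result: 5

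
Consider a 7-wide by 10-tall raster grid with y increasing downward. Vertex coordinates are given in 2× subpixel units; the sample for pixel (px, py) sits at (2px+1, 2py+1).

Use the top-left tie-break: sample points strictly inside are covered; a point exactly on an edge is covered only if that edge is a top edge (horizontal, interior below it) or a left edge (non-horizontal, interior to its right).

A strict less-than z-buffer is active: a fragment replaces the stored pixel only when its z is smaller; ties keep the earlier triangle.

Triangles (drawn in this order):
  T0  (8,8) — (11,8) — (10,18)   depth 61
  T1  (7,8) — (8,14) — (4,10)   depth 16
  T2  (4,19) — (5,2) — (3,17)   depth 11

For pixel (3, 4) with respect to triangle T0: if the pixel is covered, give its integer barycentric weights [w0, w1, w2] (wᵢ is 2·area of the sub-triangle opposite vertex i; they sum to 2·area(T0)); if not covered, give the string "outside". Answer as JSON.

T0:
  2·area = 30
  edge (8, 8)→(11, 8): d=(3,0) top-left  bias=+0
  edge (11, 8)→(10, 18): d=(-1,10) right/bottom  bias=-1
  edge (10, 18)→(8, 8): d=(-2,-10) top-left  bias=+0
    (3,1)@(7, 3): e=[-15,45,0] → ·  [on edge]
    (4,4)@(9, 9): e=[3,19,8] → █
    (5,4)@(11, 9): e=[3,-1,28] → ·
    (4,5)@(9, 11): e=[9,17,4] → █
    (5,5)@(11, 11): e=[9,-3,24] → ·
    (4,6)@(9, 13): e=[15,15,0] → █  [on edge]
    (5,6)@(11, 13): e=[15,-5,20] → ·
    (4,7)@(9, 15): e=[21,13,-4] → ·
  covered (3 px):
    · · · · · · ·
    · · · · · · ·
    · · · · · · ·
    · · · · · · ·
    · · · · █ · ·
    · · · · █ · ·
    · · · · █ · ·
    · · · · · · ·
    · · · · · · ·
    · · · · · · ·
T1:
  2·area = 20
  edge (7, 8)→(8, 14): d=(1,6) right/bottom  bias=-1
  edge (8, 14)→(4, 10): d=(-4,-4) top-left  bias=+0
  edge (4, 10)→(7, 8): d=(3,-2) top-left  bias=+0
    (0,3)@(1, 7): e=[35,0,-15] → ·  [on edge]
    (1,4)@(3, 9): e=[25,0,-5] → ·  [on edge]
    (3,4)@(7, 9): e=[1,16,3] → █
    (4,4)@(9, 9): e=[-11,24,7] → ·
    (2,5)@(5, 11): e=[15,0,5] → █  [on edge]
    (4,5)@(9, 11): e=[-9,16,13] → ·
    (2,6)@(5, 13): e=[17,-8,11] → ·
    (3,6)@(7, 13): e=[5,0,15] → █  [on edge]
    (4,6)@(9, 13): e=[-7,8,19] → ·
    (3,7)@(7, 15): e=[7,-8,21] → ·
    (4,7)@(9, 15): e=[-5,0,25] → ·  [on edge]
    (5,8)@(11, 17): e=[-15,0,35] → ·  [on edge]
    (6,9)@(13, 19): e=[-25,0,45] → ·  [on edge]
  covered (4 px):
    · · · · · · ·
    · · · · · · ·
    · · · · · · ·
    · · · · · · ·
    · · · █ · · ·
    · · █ █ · · ·
    · · · █ · · ·
    · · · · · · ·
    · · · · · · ·
    · · · · · · ·
T2:
  2·area = 19  (B↔C swapped to make it positive)
  edge (4, 19)→(3, 17): d=(-1,-2) top-left  bias=+0
  edge (3, 17)→(5, 2): d=(2,-15) top-left  bias=+0
  edge (5, 2)→(4, 19): d=(-1,17) right/bottom  bias=-1
    (0,6)@(1, 13): e=[0,-38,57] → ·  [on edge]
    (1,8)@(3, 17): e=[0,0,19] → █  [on edge]
    (2,8)@(5, 17): e=[4,30,-15] → ·
    (1,9)@(3, 19): e=[-2,4,17] → ·
  covered (1 px):
    · · · · · · ·
    · · · · · · ·
    · · · · · · ·
    · · · · · · ·
    · · · · · · ·
    · · · · · · ·
    · · · · · · ·
    · · · · · · ·
    · █ · · · · ·
    · · · · · · ·

Result: "outside"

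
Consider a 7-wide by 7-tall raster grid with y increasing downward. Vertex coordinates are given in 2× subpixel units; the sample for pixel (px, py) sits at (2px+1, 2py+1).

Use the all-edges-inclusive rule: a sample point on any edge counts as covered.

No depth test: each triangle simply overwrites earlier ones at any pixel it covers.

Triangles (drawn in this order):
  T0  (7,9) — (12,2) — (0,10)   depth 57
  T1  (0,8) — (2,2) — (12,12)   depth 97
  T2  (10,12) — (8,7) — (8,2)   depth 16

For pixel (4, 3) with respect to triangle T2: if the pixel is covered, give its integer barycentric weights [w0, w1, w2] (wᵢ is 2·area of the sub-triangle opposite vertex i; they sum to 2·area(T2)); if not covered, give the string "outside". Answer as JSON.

T0:
  2·area = 44  (B↔C swapped to make it positive)
  edge (7, 9)→(0, 10): d=(-7,1) inclusive
  edge (0, 10)→(12, 2): d=(12,-8) inclusive
  edge (12, 2)→(7, 9): d=(-5,7) inclusive
    (5,1)@(11, 3): e=[38,4,2] → #
    (6,1)@(13, 3): e=[36,20,-12] → ·
    (4,2)@(9, 5): e=[26,12,6] → #
    (5,2)@(11, 5): e=[24,28,-8] → ·
    (2,3)@(5, 7): e=[16,4,24] → #
    (3,3)@(7, 7): e=[14,20,10] → #
    (4,3)@(9, 7): e=[12,36,-4] → ·
    (1,4)@(3, 9): e=[4,12,28] → #
    (3,4)@(7, 9): e=[0,44,0] → #  [on edge]
    (4,4)@(9, 9): e=[-2,60,-14] → ·
    (1,5)@(3, 11): e=[-10,36,18] → ·
    (2,5)@(5, 11): e=[-12,52,4] → ·
  covered (7 px):
    · · · · · · ·
    · · · · · # ·
    · · · · # · ·
    · · # # · · ·
    · # # # · · ·
    · · · · · · ·
    · · · · · · ·
T1:
  2·area = 80
  edge (0, 8)→(2, 2): d=(2,-6) inclusive
  edge (2, 2)→(12, 12): d=(10,10) inclusive
  edge (12, 12)→(0, 8): d=(-12,-4) inclusive
    (0,0)@(1, 1): e=[-8,0,88] → ·  [on edge]
    (1,1)@(3, 3): e=[8,0,72] → #  [on edge]
    (2,1)@(5, 3): e=[20,-20,80] → ·
    (0,2)@(1, 5): e=[0,40,40] → #  [on edge]
    (2,2)@(5, 5): e=[24,0,56] → #  [on edge]
    (3,2)@(7, 5): e=[36,-20,64] → ·
    (0,3)@(1, 7): e=[4,60,16] → #
    (3,3)@(7, 7): e=[40,0,40] → #  [on edge]
    (4,3)@(9, 7): e=[52,-20,48] → ·
    (0,4)@(1, 9): e=[8,80,-8] → ·
    (1,4)@(3, 9): e=[20,60,0] → #  [on edge]
    (4,4)@(9, 9): e=[56,0,24] → #  [on edge]
    (4,5)@(9, 11): e=[60,20,0] → #  [on edge]
    (5,5)@(11, 11): e=[72,0,8] → #  [on edge]
    (6,6)@(13, 13): e=[88,0,-8] → ·  [on edge]
  covered (14 px):
    · · · · · · ·
    · # · · · · ·
    # # # · · · ·
    # # # # · · ·
    · # # # # · ·
    · · · · # # ·
    · · · · · · ·
T2:
  2·area = 10
  edge (10, 12)→(8, 7): d=(-2,-5) inclusive
  edge (8, 7)→(8, 2): d=(0,-5) inclusive
  edge (8, 2)→(10, 12): d=(2,10) inclusive
    (4,3)@(9, 7): e=[5,5,0] → #  [on edge]
    (5,3)@(11, 7): e=[15,15,-20] → ·
    (4,4)@(9, 9): e=[1,5,4] → #
    (5,4)@(11, 9): e=[11,15,-16] → ·
    (4,5)@(9, 11): e=[-3,5,8] → ·
  covered (2 px):
    · · · · · · ·
    · · · · · · ·
    · · · · · · ·
    · · · · # · ·
    · · · · # · ·
    · · · · · · ·
    · · · · · · ·

Answer: [5,0,5]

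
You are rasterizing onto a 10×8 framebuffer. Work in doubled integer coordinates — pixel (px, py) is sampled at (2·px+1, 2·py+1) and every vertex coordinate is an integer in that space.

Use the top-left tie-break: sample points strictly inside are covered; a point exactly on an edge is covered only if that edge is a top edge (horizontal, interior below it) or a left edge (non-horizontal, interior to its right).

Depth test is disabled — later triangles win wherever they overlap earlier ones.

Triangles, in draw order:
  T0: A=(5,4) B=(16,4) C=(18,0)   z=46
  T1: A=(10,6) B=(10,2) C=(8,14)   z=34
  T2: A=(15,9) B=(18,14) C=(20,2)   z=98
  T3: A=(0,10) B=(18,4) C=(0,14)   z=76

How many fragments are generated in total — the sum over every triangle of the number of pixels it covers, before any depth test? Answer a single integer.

T0:
  2·area = 44  (B↔C swapped to make it positive)
  edge (5, 4)→(18, 0): d=(13,-4) top-left  bias=+0
  edge (18, 0)→(16, 4): d=(-2,4) right/bottom  bias=-1
  edge (16, 4)→(5, 4): d=(-11,0) right/bottom  bias=-1
    (7,0)@(15, 1): e=[1,10,33] → █
    (8,0)@(17, 1): e=[9,2,33] → █
    (9,0)@(19, 1): e=[17,-6,33] → ·
    (4,1)@(9, 3): e=[3,30,11] → █
    (5,1)@(11, 3): e=[11,22,11] → █
    (6,1)@(13, 3): e=[19,14,11] → █
    (8,1)@(17, 3): e=[35,-2,11] → ·
    (4,2)@(9, 5): e=[29,26,-11] → ·
    (5,2)@(11, 5): e=[37,18,-11] → ·
    (6,2)@(13, 5): e=[45,10,-11] → ·
    (7,2)@(15, 5): e=[53,2,-11] → ·
  covered (6 px):
    · · · · · · · █ █ ·
    · · · · █ █ █ █ · ·
    · · · · · · · · · ·
    · · · · · · · · · ·
    · · · · · · · · · ·
    · · · · · · · · · ·
    · · · · · · · · · ·
    · · · · · · · · · ·
T1:
  2·area = 8  (B↔C swapped to make it positive)
  edge (10, 6)→(8, 14): d=(-2,8) right/bottom  bias=-1
  edge (8, 14)→(10, 2): d=(2,-12) top-left  bias=+0
  edge (10, 2)→(10, 6): d=(0,4) right/bottom  bias=-1
    (4,4)@(9, 9): e=[2,2,4] → █
    (5,4)@(11, 9): e=[-14,26,-4] → ·
    (4,5)@(9, 11): e=[-2,6,4] → ·
  covered (1 px):
    · · · · · · · · · ·
    · · · · · · · · · ·
    · · · · · · · · · ·
    · · · · · · · · · ·
    · · · · █ · · · · ·
    · · · · · · · · · ·
    · · · · · · · · · ·
    · · · · · · · · · ·
T2:
  2·area = 46  (B↔C swapped to make it positive)
  edge (15, 9)→(20, 2): d=(5,-7) top-left  bias=+0
  edge (20, 2)→(18, 14): d=(-2,12) right/bottom  bias=-1
  edge (18, 14)→(15, 9): d=(-3,-5) top-left  bias=+0
    (9,2)@(19, 5): e=[8,6,32] → █
    (8,3)@(17, 7): e=[4,26,16] → █
    (7,4)@(15, 9): e=[0,46,0] → █  [on edge]
    (9,4)@(19, 9): e=[28,-2,20] → ·
    (7,5)@(15, 11): e=[10,42,-6] → ·
    (8,5)@(17, 11): e=[24,18,4] → █
    (9,5)@(19, 11): e=[38,-6,14] → ·
    (8,6)@(17, 13): e=[34,14,-2] → ·
  covered (6 px):
    · · · · · · · · · ·
    · · · · · · · · · ·
    · · · · · · · · · █
    · · · · · · · · █ █
    · · · · · · · █ █ ·
    · · · · · · · · █ ·
    · · · · · · · · · ·
    · · · · · · · · · ·
T3:
  2·area = 72
  edge (0, 10)→(18, 4): d=(18,-6) top-left  bias=+0
  edge (18, 4)→(0, 14): d=(-18,10) right/bottom  bias=-1
  edge (0, 14)→(0, 10): d=(0,-4) top-left  bias=+0
    (7,2)@(15, 5): e=[0,12,60] → █  [on edge]
    (8,2)@(17, 5): e=[12,-8,68] → ·
    (4,3)@(9, 7): e=[0,36,36] → █  [on edge]
    (5,3)@(11, 7): e=[12,16,44] → █
    (6,3)@(13, 7): e=[24,-4,52] → ·
    (7,3)@(15, 7): e=[36,-24,60] → ·
    (1,4)@(3, 9): e=[0,60,12] → █  [on edge]
    (2,4)@(5, 9): e=[12,40,20] → █
    (3,4)@(7, 9): e=[24,20,28] → █
    (4,4)@(9, 9): e=[36,0,36] → ·  [on edge]
    (5,4)@(11, 9): e=[48,-20,44] → ·
    (0,5)@(1, 11): e=[24,44,4] → █
  covered (10 px):
    · · · · · · · · · ·
    · · · · · · · · · ·
    · · · · · · · █ · ·
    · · · · █ █ · · · ·
    · █ █ █ · · · · · ·
    █ █ █ · · · · · · ·
    █ · · · · · · · · ·
    · · · · · · · · · ·

Result: 23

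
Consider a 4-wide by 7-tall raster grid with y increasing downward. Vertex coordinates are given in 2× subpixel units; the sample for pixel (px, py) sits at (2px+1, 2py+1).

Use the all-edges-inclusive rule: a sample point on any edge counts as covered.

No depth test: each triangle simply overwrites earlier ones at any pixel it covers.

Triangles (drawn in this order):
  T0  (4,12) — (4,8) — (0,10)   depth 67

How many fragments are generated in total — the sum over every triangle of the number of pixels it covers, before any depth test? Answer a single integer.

T0:
  2·area = 16  (B↔C swapped to make it positive)
  edge (4, 12)→(0, 10): d=(-4,-2) inclusive
  edge (0, 10)→(4, 8): d=(4,-2) inclusive
  edge (4, 8)→(4, 12): d=(0,4) inclusive
    (1,4)@(3, 9): e=[10,2,4] → X
    (2,4)@(5, 9): e=[14,6,-4] → .
    (1,5)@(3, 11): e=[2,10,4] → X
    (2,5)@(5, 11): e=[6,14,-4] → .
    (1,6)@(3, 13): e=[-6,18,4] → .
  covered (2 px):
    . . . .
    . . . .
    . . . .
    . . . .
    . X . .
    . X . .
    . . . .

Final: 2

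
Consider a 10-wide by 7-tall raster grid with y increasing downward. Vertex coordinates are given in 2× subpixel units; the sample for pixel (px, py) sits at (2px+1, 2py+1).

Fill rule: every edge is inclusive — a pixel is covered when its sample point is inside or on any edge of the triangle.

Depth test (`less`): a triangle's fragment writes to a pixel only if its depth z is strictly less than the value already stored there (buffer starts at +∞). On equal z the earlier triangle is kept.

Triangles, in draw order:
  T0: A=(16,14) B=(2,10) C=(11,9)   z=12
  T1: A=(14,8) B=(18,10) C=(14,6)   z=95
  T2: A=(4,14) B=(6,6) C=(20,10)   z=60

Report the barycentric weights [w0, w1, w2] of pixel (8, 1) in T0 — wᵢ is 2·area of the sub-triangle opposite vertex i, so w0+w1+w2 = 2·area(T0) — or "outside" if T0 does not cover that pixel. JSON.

T0:
  2·area = 50
  edge (16, 14)→(2, 10): d=(-14,-4) inclusive
  edge (2, 10)→(11, 9): d=(9,-1) inclusive
  edge (11, 9)→(16, 14): d=(5,5) inclusive
    (1,0)@(3, 1): e=[130,-80,0] → .  [on edge]
    (2,1)@(5, 3): e=[110,-60,0] → .  [on edge]
    (3,2)@(7, 5): e=[90,-40,0] → .  [on edge]
    (4,3)@(9, 7): e=[70,-20,0] → .  [on edge]
    (5,4)@(11, 9): e=[50,0,0] → X  [on edge]
    (6,4)@(13, 9): e=[58,2,-10] → .
    (3,5)@(7, 11): e=[6,14,30] → X
    (4,5)@(9, 11): e=[14,16,20] → X
    (6,5)@(13, 11): e=[30,20,0] → X  [on edge]
    (7,5)@(15, 11): e=[38,22,-10] → .
    (3,6)@(7, 13): e=[-22,32,40] → .
    (4,6)@(9, 13): e=[-14,34,30] → .
    (7,6)@(15, 13): e=[10,40,0] → X  [on edge]
  covered (7 px):
    . . . . . . . . . .
    . . . . . . . . . .
    . . . . . . . . . .
    . . . . . . . . . .
    . . . . . X . . . .
    . . . X X X X . . .
    . . . . . . X X . .
T1:
  2·area = 8  (B↔C swapped to make it positive)
  edge (14, 8)→(14, 6): d=(0,-2) inclusive
  edge (14, 6)→(18, 10): d=(4,4) inclusive
  edge (18, 10)→(14, 8): d=(-4,-2) inclusive
    (4,0)@(9, 1): e=[-10,0,18] → .  [on edge]
    (5,1)@(11, 3): e=[-6,0,14] → .  [on edge]
    (6,2)@(13, 5): e=[-2,0,10] → .  [on edge]
    (7,3)@(15, 7): e=[2,0,6] → X  [on edge]
    (8,3)@(17, 7): e=[6,-8,10] → .
    (7,4)@(15, 9): e=[2,8,-2] → .
    (8,4)@(17, 9): e=[6,0,2] → X  [on edge]
    (9,4)@(19, 9): e=[10,-8,6] → .
    (8,5)@(17, 11): e=[6,8,-6] → .
    (9,5)@(19, 11): e=[10,0,-2] → .  [on edge]
  covered (2 px):
    . . . . . . . . . .
    . . . . . . . . . .
    . . . . . . . . . .
    . . . . . . . X . .
    . . . . . . . . X .
    . . . . . . . . . .
    . . . . . . . . . .
T2:
  2·area = 120
  edge (4, 14)→(6, 6): d=(2,-8) inclusive
  edge (6, 6)→(20, 10): d=(14,4) inclusive
  edge (20, 10)→(4, 14): d=(-16,4) inclusive
    (3,3)@(7, 7): e=[10,10,100] → X
    (4,3)@(9, 7): e=[26,2,92] → X
    (5,3)@(11, 7): e=[42,-6,84] → .
    (3,4)@(7, 9): e=[14,38,68] → X
    (5,4)@(11, 9): e=[46,22,52] → X
    (6,4)@(13, 9): e=[62,14,44] → X
    (7,4)@(15, 9): e=[78,6,36] → X
    (8,4)@(17, 9): e=[94,-2,28] → .
    (2,5)@(5, 11): e=[2,74,44] → X
    (8,5)@(17, 11): e=[98,26,-4] → .
    (2,6)@(5, 13): e=[6,102,12] → X
    (4,6)@(9, 13): e=[38,86,-4] → .
  covered (15 px):
    . . . . . . . . . .
    . . . . . . . . . .
    . . . . . . . . . .
    . . . X X . . . . .
    . . . X X X X X . .
    . . X X X X X X . .
    . . X X . . . . . .

Result: "outside"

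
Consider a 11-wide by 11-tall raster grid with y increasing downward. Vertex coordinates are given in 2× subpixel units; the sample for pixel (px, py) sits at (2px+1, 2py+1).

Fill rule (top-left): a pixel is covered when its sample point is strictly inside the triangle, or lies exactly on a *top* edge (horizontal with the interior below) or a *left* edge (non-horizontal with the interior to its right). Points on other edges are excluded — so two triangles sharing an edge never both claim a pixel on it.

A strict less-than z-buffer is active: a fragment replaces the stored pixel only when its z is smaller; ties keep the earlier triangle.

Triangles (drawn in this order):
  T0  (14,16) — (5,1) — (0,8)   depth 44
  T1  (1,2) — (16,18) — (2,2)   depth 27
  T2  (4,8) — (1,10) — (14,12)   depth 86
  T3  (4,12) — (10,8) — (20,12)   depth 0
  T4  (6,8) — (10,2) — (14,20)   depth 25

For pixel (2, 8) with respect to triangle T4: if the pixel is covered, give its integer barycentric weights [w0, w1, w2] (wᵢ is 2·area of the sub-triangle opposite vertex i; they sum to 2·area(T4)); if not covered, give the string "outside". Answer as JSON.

T0:
  2·area = 138  (B↔C swapped to make it positive)
  edge (14, 16)→(0, 8): d=(-14,-8) top-left  bias=+0
  edge (0, 8)→(5, 1): d=(5,-7) top-left  bias=+0
  edge (5, 1)→(14, 16): d=(9,15) right/bottom  bias=-1
    (2,0)@(5, 1): e=[138,0,0] → ·  [on edge]
    (2,1)@(5, 3): e=[110,10,18] → █
    (3,1)@(7, 3): e=[126,24,-12] → ·
    (1,2)@(3, 5): e=[66,6,66] → █
    (3,2)@(7, 5): e=[98,34,6] → █
    (4,2)@(9, 5): e=[114,48,-24] → ·
    (0,3)@(1, 7): e=[22,2,114] → █
    (4,3)@(9, 7): e=[86,58,-6] → ·
    (0,4)@(1, 9): e=[-6,12,132] → ·
    (1,4)@(3, 9): e=[10,26,102] → █
    (4,4)@(9, 9): e=[58,68,12] → █
    (5,4)@(11, 9): e=[74,82,-18] → ·
    (5,5)@(11, 11): e=[46,92,0] → ·  [on edge]
    (8,10)@(17, 21): e=[-46,184,0] → ·  [on edge]
  covered (17 px):
    · · · · · · · · · · ·
    · · █ · · · · · · · ·
    · █ █ █ · · · · · · ·
    █ █ █ █ · · · · · · ·
    · █ █ █ █ · · · · · ·
    · · · █ █ · · · · · ·
    · · · · █ █ · · · · ·
    · · · · · · █ · · · ·
    · · · · · · · · · · ·
    · · · · · · · · · · ·
    · · · · · · · · · · ·
T1:
  2·area = 16  (B↔C swapped to make it positive)
  edge (1, 2)→(2, 2): d=(1,0) top-left  bias=+0
  edge (2, 2)→(16, 18): d=(14,16) right/bottom  bias=-1
  edge (16, 18)→(1, 2): d=(-15,-16) top-left  bias=+0
  covered (0 px):
    · · · · · · · · · · ·
    · · · · · · · · · · ·
    · · · · · · · · · · ·
    · · · · · · · · · · ·
    · · · · · · · · · · ·
    · · · · · · · · · · ·
    · · · · · · · · · · ·
    · · · · · · · · · · ·
    · · · · · · · · · · ·
    · · · · · · · · · · ·
    · · · · · · · · · · ·
T2:
  2·area = 32  (B↔C swapped to make it positive)
  edge (4, 8)→(14, 12): d=(10,4) right/bottom  bias=-1
  edge (14, 12)→(1, 10): d=(-13,-2) top-left  bias=+0
  edge (1, 10)→(4, 8): d=(3,-2) top-left  bias=+0
    (1,4)@(3, 9): e=[14,17,1] → █
    (2,4)@(5, 9): e=[6,21,5] → █
    (3,4)@(7, 9): e=[-2,25,9] → ·
    (1,5)@(3, 11): e=[34,-9,7] → ·
    (2,5)@(5, 11): e=[26,-5,11] → ·
    (4,5)@(9, 11): e=[10,3,19] → █
    (5,5)@(11, 11): e=[2,7,23] → █
    (6,5)@(13, 11): e=[-6,11,27] → ·
    (4,6)@(9, 13): e=[30,-23,25] → ·
    (5,6)@(11, 13): e=[22,-19,29] → ·
  covered (4 px):
    · · · · · · · · · · ·
    · · · · · · · · · · ·
    · · · · · · · · · · ·
    · · · · · · · · · · ·
    · █ █ · · · · · · · ·
    · · · · █ █ · · · · ·
    · · · · · · · · · · ·
    · · · · · · · · · · ·
    · · · · · · · · · · ·
    · · · · · · · · · · ·
    · · · · · · · · · · ·
T3:
  2·area = 64
  edge (4, 12)→(10, 8): d=(6,-4) top-left  bias=+0
  edge (10, 8)→(20, 12): d=(10,4) right/bottom  bias=-1
  edge (20, 12)→(4, 12): d=(-16,0) right/bottom  bias=-1
    (4,4)@(9, 9): e=[2,14,48] → █
    (5,4)@(11, 9): e=[10,6,48] → █
    (6,4)@(13, 9): e=[18,-2,48] → ·
    (3,5)@(7, 11): e=[6,42,16] → █
    (6,5)@(13, 11): e=[30,18,16] → █
    (7,5)@(15, 11): e=[38,10,16] → █
    (8,5)@(17, 11): e=[46,2,16] → █
    (9,5)@(19, 11): e=[54,-6,16] → ·
    (3,6)@(7, 13): e=[18,62,-16] → ·
    (4,6)@(9, 13): e=[26,54,-16] → ·
    (5,6)@(11, 13): e=[34,46,-16] → ·
    (6,6)@(13, 13): e=[42,38,-16] → ·
  covered (8 px):
    · · · · · · · · · · ·
    · · · · · · · · · · ·
    · · · · · · · · · · ·
    · · · · · · · · · · ·
    · · · · █ █ · · · · ·
    · · · █ █ █ █ █ █ · ·
    · · · · · · · · · · ·
    · · · · · · · · · · ·
    · · · · · · · · · · ·
    · · · · · · · · · · ·
    · · · · · · · · · · ·
T4:
  2·area = 96
  edge (6, 8)→(10, 2): d=(4,-6) top-left  bias=+0
  edge (10, 2)→(14, 20): d=(4,18) right/bottom  bias=-1
  edge (14, 20)→(6, 8): d=(-8,-12) top-left  bias=+0
    (4,2)@(9, 5): e=[6,30,60] → █
    (5,2)@(11, 5): e=[18,-6,84] → ·
    (3,3)@(7, 7): e=[2,74,20] → █
    (5,3)@(11, 7): e=[26,2,68] → █
    (6,3)@(13, 7): e=[38,-34,92] → ·
    (3,4)@(7, 9): e=[10,82,4] → █
    (6,4)@(13, 9): e=[46,-26,76] → ·
    (3,5)@(7, 11): e=[18,90,-12] → ·
    (4,5)@(9, 11): e=[30,54,12] → █
    (6,5)@(13, 11): e=[54,-18,60] → ·
    (4,6)@(9, 13): e=[38,62,-4] → ·
    (5,6)@(11, 13): e=[50,26,20] → █
  covered (12 px):
    · · · · · · · · · · ·
    · · · · · · · · · · ·
    · · · · █ · · · · · ·
    · · · █ █ █ · · · · ·
    · · · █ █ █ · · · · ·
    · · · · █ █ · · · · ·
    · · · · · █ · · · · ·
    · · · · · █ · · · · ·
    · · · · · · █ · · · ·
    · · · · · · · · · · ·
    · · · · · · · · · · ·

Result: "outside"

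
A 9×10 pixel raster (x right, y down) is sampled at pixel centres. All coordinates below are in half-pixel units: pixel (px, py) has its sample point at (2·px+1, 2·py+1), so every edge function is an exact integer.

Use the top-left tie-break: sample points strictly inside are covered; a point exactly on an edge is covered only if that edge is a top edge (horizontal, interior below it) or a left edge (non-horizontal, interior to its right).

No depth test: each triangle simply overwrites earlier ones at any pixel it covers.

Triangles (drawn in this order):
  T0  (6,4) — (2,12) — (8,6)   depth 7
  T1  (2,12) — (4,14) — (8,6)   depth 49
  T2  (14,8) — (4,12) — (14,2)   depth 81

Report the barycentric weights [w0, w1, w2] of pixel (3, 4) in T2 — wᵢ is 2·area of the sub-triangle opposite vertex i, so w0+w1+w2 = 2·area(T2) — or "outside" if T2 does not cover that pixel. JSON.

T0:
  2·area = 24  (B↔C swapped to make it positive)
  edge (6, 4)→(8, 6): d=(2,2) right/bottom  bias=-1
  edge (8, 6)→(2, 12): d=(-6,6) right/bottom  bias=-1
  edge (2, 12)→(6, 4): d=(4,-8) top-left  bias=+0
    (1,0)@(3, 1): e=[0,60,-36] → ·  [on edge]
    (6,0)@(13, 1): e=[-20,0,44] → ·  [on edge]
    (2,1)@(5, 3): e=[0,36,-12] → ·  [on edge]
    (5,1)@(11, 3): e=[-12,0,36] → ·  [on edge]
    (3,2)@(7, 5): e=[0,12,12] → ·  [on edge]
    (4,2)@(9, 5): e=[-4,0,28] → ·  [on edge]
    (2,3)@(5, 7): e=[8,12,4] → #
    (3,3)@(7, 7): e=[4,0,20] → ·  [on edge]
    (4,3)@(9, 7): e=[0,-12,36] → ·  [on edge]
    (2,4)@(5, 9): e=[12,0,12] → ·  [on edge]
    (5,4)@(11, 9): e=[0,-36,60] → ·  [on edge]
    (1,5)@(3, 11): e=[20,0,4] → ·  [on edge]
    (6,5)@(13, 11): e=[0,-60,84] → ·  [on edge]
    (0,6)@(1, 13): e=[28,0,-4] → ·  [on edge]
    (7,6)@(15, 13): e=[0,-84,108] → ·  [on edge]
    (8,7)@(17, 15): e=[0,-108,132] → ·  [on edge]
  covered (1 px):
    · · · · · · · · ·
    · · · · · · · · ·
    · · · · · · · · ·
    · · # · · · · · ·
    · · · · · · · · ·
    · · · · · · · · ·
    · · · · · · · · ·
    · · · · · · · · ·
    · · · · · · · · ·
    · · · · · · · · ·
T1:
  2·area = 24  (B↔C swapped to make it positive)
  edge (2, 12)→(8, 6): d=(6,-6) top-left  bias=+0
  edge (8, 6)→(4, 14): d=(-4,8) right/bottom  bias=-1
  edge (4, 14)→(2, 12): d=(-2,-2) top-left  bias=+0
    (6,0)@(13, 1): e=[0,-20,44] → ·  [on edge]
    (5,1)@(11, 3): e=[0,-12,36] → ·  [on edge]
    (4,2)@(9, 5): e=[0,-4,28] → ·  [on edge]
    (3,3)@(7, 7): e=[0,4,20] → #  [on edge]
    (4,3)@(9, 7): e=[12,-12,24] → ·
    (2,4)@(5, 9): e=[0,12,12] → #  [on edge]
    (3,4)@(7, 9): e=[12,-4,16] → ·
    (0,5)@(1, 11): e=[-12,36,0] → ·  [on edge]
    (1,5)@(3, 11): e=[0,20,4] → #  [on edge]
    (3,5)@(7, 11): e=[24,-12,12] → ·
    (0,6)@(1, 13): e=[0,28,-4] → ·  [on edge]
    (1,6)@(3, 13): e=[12,12,0] → #  [on edge]
    (2,7)@(5, 15): e=[36,-12,0] → ·  [on edge]
    (3,8)@(7, 17): e=[60,-36,0] → ·  [on edge]
    (4,9)@(9, 19): e=[84,-60,0] → ·  [on edge]
  covered (5 px):
    · · · · · · · · ·
    · · · · · · · · ·
    · · · · · · · · ·
    · · · # · · · · ·
    · · # · · · · · ·
    · # # · · · · · ·
    · # · · · · · · ·
    · · · · · · · · ·
    · · · · · · · · ·
    · · · · · · · · ·
T2:
  2·area = 60
  edge (14, 8)→(4, 12): d=(-10,4) right/bottom  bias=-1
  edge (4, 12)→(14, 2): d=(10,-10) top-left  bias=+0
  edge (14, 2)→(14, 8): d=(0,6) right/bottom  bias=-1
    (7,0)@(15, 1): e=[66,0,-6] → ·  [on edge]
    (6,1)@(13, 3): e=[54,0,6] → #  [on edge]
    (7,1)@(15, 3): e=[46,20,-6] → ·
    (5,2)@(11, 5): e=[42,0,18] → #  [on edge]
    (7,2)@(15, 5): e=[26,40,-6] → ·
    (4,3)@(9, 7): e=[30,0,30] → #  [on edge]
    (7,3)@(15, 7): e=[6,60,-6] → ·
    (3,4)@(7, 9): e=[18,0,42] → #  [on edge]
    (6,4)@(13, 9): e=[-6,60,6] → ·
    (2,5)@(5, 11): e=[6,0,54] → #  [on edge]
    (3,5)@(7, 11): e=[-2,20,42] → ·
    (4,5)@(9, 11): e=[-10,40,30] → ·
    (1,6)@(3, 13): e=[-6,0,66] → ·  [on edge]
    (0,7)@(1, 15): e=[-18,0,78] → ·  [on edge]
  covered (10 px):
    · · · · · · · · ·
    · · · · · · # · ·
    · · · · · # # · ·
    · · · · # # # · ·
    · · · # # # · · ·
    · · # · · · · · ·
    · · · · · · · · ·
    · · · · · · · · ·
    · · · · · · · · ·
    · · · · · · · · ·

Result: [0,42,18]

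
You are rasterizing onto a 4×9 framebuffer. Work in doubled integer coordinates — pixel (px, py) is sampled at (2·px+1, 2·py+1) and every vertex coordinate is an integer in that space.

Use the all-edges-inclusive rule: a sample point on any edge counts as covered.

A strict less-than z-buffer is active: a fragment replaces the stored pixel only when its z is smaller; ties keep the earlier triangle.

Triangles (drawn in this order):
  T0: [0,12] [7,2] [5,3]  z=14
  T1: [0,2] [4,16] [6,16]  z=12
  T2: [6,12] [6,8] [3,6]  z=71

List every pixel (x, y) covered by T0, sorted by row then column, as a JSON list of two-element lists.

T0:
  2·area = 13  (B↔C swapped to make it positive)
  edge (0, 12)→(5, 3): d=(5,-9) inclusive
  edge (5, 3)→(7, 2): d=(2,-1) inclusive
  edge (7, 2)→(0, 12): d=(-7,10) inclusive
    (2,1)@(5, 3): e=[0,0,13] → █  [on edge]
    (3,1)@(7, 3): e=[18,2,-7] → ·
    (0,2)@(1, 5): e=[-26,0,39] → ·  [on edge]
    (2,2)@(5, 5): e=[10,4,-1] → ·
    (1,3)@(3, 7): e=[2,6,5] → █
    (2,3)@(5, 7): e=[20,8,-15] → ·
    (1,4)@(3, 9): e=[12,10,-9] → ·
  covered (2 px):
    · · · ·
    · · █ ·
    · · · ·
    · █ · ·
    · · · ·
    · · · ·
    · · · ·
    · · · ·
    · · · ·
T1:
  2·area = 28  (B↔C swapped to make it positive)
  edge (0, 2)→(6, 16): d=(6,14) inclusive
  edge (6, 16)→(4, 16): d=(-2,0) inclusive
  edge (4, 16)→(0, 2): d=(-4,-14) inclusive
    (0,2)@(1, 5): e=[4,22,2] → █
    (1,2)@(3, 5): e=[-24,22,30] → ·
    (0,3)@(1, 7): e=[16,18,-6] → ·
    (1,4)@(3, 9): e=[0,14,14] → █  [on edge]
    (2,4)@(5, 9): e=[-28,14,42] → ·
    (1,5)@(3, 11): e=[12,10,6] → █
    (2,5)@(5, 11): e=[-16,10,34] → ·
    (1,6)@(3, 13): e=[24,6,-2] → ·
    (2,7)@(5, 15): e=[8,2,18] → █
    (3,7)@(7, 15): e=[-20,2,46] → ·
    (2,8)@(5, 17): e=[20,-2,10] → ·
  covered (4 px):
    · · · ·
    · · · ·
    █ · · ·
    · · · ·
    · █ · ·
    · █ · ·
    · · · ·
    · · █ ·
    · · · ·
T2:
  2·area = 12  (B↔C swapped to make it positive)
  edge (6, 12)→(3, 6): d=(-3,-6) inclusive
  edge (3, 6)→(6, 8): d=(3,2) inclusive
  edge (6, 8)→(6, 12): d=(0,4) inclusive
    (2,4)@(5, 9): e=[3,5,4] → █
    (3,4)@(7, 9): e=[15,1,-4] → ·
    (2,5)@(5, 11): e=[-3,11,4] → ·
  covered (1 px):
    · · · ·
    · · · ·
    · · · ·
    · · · ·
    · · █ ·
    · · · ·
    · · · ·
    · · · ·
    · · · ·

Final: [[2,1],[1,3]]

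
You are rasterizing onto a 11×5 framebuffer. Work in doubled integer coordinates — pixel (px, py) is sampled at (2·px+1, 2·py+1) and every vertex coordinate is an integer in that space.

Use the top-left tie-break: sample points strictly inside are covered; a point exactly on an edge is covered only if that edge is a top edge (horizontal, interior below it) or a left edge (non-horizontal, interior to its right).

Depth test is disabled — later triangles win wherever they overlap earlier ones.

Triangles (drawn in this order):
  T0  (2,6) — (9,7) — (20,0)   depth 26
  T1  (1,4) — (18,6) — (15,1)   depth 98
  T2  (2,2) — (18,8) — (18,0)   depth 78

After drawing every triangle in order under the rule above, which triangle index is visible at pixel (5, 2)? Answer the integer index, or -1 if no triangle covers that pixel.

T0:
  2·area = 60  (B↔C swapped to make it positive)
  edge (2, 6)→(20, 0): d=(18,-6) top-left  bias=+0
  edge (20, 0)→(9, 7): d=(-11,7) right/bottom  bias=-1
  edge (9, 7)→(2, 6): d=(-7,-1) top-left  bias=+0
    (8,0)@(17, 1): e=[0,10,50] → X  [on edge]
    (9,0)@(19, 1): e=[12,-4,52] → .
    (5,1)@(11, 3): e=[0,30,30] → X  [on edge]
    (6,1)@(13, 3): e=[12,16,32] → X
    (7,1)@(15, 3): e=[24,2,34] → X
    (8,1)@(17, 3): e=[36,-12,36] → .
    (2,2)@(5, 5): e=[0,50,10] → X  [on edge]
    (3,2)@(7, 5): e=[12,36,12] → X
    (4,2)@(9, 5): e=[24,22,14] → X
    (6,2)@(13, 5): e=[48,-6,18] → .
    (7,2)@(15, 5): e=[60,-20,20] → .
    (2,3)@(5, 7): e=[36,28,-4] → .
    (4,3)@(9, 7): e=[60,0,0] → .  [on edge]
  covered (8 px):
    . . . . . . . . X . .
    . . . . . X X X . . .
    . . X X X X . . . . .
    . . . . . . . . . . .
    . . . . . . . . . . .
T1:
  2·area = 79  (B↔C swapped to make it positive)
  edge (1, 4)→(15, 1): d=(14,-3) top-left  bias=+0
  edge (15, 1)→(18, 6): d=(3,5) right/bottom  bias=-1
  edge (18, 6)→(1, 4): d=(-17,-2) top-left  bias=+0
    (7,0)@(15, 1): e=[0,0,79] → .  [on edge]
    (3,1)@(7, 3): e=[4,46,29] → X
    (4,1)@(9, 3): e=[10,36,33] → X
    (5,1)@(11, 3): e=[16,26,37] → X
    (6,1)@(13, 3): e=[22,16,41] → X
    (7,1)@(15, 3): e=[28,6,45] → X
    (8,1)@(17, 3): e=[34,-4,49] → .
    (3,2)@(7, 5): e=[32,52,-5] → .
    (4,2)@(9, 5): e=[38,42,-1] → .
    (5,2)@(11, 5): e=[44,32,3] → X
    (8,2)@(17, 5): e=[62,2,15] → X
    (9,2)@(19, 5): e=[68,-8,19] → .
  covered (9 px):
    . . . . . . . . . . .
    . . . X X X X X . . .
    . . . . . X X X X . .
    . . . . . . . . . . .
    . . . . . . . . . . .
T2:
  2·area = 128  (B↔C swapped to make it positive)
  edge (2, 2)→(18, 0): d=(16,-2) top-left  bias=+0
  edge (18, 0)→(18, 8): d=(0,8) right/bottom  bias=-1
  edge (18, 8)→(2, 2): d=(-16,-6) top-left  bias=+0
    (5,0)@(11, 1): e=[2,56,70] → X
    (6,0)@(13, 1): e=[6,40,82] → X
    (7,0)@(15, 1): e=[10,24,94] → X
    (8,0)@(17, 1): e=[14,8,106] → X
    (9,0)@(19, 1): e=[18,-8,118] → .
    (2,1)@(5, 3): e=[22,104,2] → X
    (3,1)@(7, 3): e=[26,88,14] → X
    (4,1)@(9, 3): e=[30,72,26] → X
    (9,1)@(19, 3): e=[50,-8,86] → .
    (2,2)@(5, 5): e=[54,104,-30] → .
    (3,2)@(7, 5): e=[58,88,-18] → .
    (4,2)@(9, 5): e=[62,72,-6] → .
  covered (16 px):
    . . . . . X X X X . .
    . . X X X X X X X . .
    . . . . . X X X X . .
    . . . . . . . . X . .
    . . . . . . . . . . .

Z-buffer (winner per pixel, '.' = empty):
  . . . . . 2 2 2 2 . .
  . . 2 2 2 2 2 2 2 . .
  . . 0 0 0 2 2 2 2 . .
  . . . . . . . . 2 . .
  . . . . . . . . . . .

Result: 2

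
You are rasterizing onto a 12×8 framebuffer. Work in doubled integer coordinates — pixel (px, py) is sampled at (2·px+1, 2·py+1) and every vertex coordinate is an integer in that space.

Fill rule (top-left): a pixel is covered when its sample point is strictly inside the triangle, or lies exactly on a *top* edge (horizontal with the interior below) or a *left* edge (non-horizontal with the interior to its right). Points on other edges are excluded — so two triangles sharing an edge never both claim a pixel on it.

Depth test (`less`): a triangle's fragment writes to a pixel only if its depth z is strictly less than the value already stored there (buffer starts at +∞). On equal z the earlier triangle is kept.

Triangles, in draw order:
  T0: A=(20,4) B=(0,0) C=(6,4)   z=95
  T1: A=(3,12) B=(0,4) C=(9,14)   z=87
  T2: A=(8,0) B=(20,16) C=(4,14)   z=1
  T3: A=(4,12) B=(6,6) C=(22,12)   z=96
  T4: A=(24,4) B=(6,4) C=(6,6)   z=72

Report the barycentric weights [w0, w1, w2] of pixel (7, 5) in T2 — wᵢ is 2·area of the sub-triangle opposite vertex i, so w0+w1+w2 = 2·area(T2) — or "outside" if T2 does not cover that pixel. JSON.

T0:
  2·area = 56  (B↔C swapped to make it positive)
  edge (20, 4)→(6, 4): d=(-14,0) right/bottom  bias=-1
  edge (6, 4)→(0, 0): d=(-6,-4) top-left  bias=+0
  edge (0, 0)→(20, 4): d=(20,4) right/bottom  bias=-1
    (1,0)@(3, 1): e=[42,6,8] → █
    (2,0)@(5, 1): e=[42,14,0] → ·  [on edge]
    (1,1)@(3, 3): e=[14,-6,48] → ·
    (2,1)@(5, 3): e=[14,2,40] → █
    (3,1)@(7, 3): e=[14,10,32] → █
    (4,1)@(9, 3): e=[14,18,24] → █
    (5,1)@(11, 3): e=[14,26,16] → █
    (6,1)@(13, 3): e=[14,34,8] → █
    (7,1)@(15, 3): e=[14,42,0] → ·  [on edge]
    (2,2)@(5, 5): e=[-14,-10,80] → ·
    (3,2)@(7, 5): e=[-14,-2,72] → ·
    (4,2)@(9, 5): e=[-14,6,64] → ·
  covered (6 px):
    · █ · · · · · · · · · ·
    · · █ █ █ █ █ · · · · ·
    · · · · · · · · · · · ·
    · · · · · · · · · · · ·
    · · · · · · · · · · · ·
    · · · · · · · · · · · ·
    · · · · · · · · · · · ·
    · · · · · · · · · · · ·
T1:
  2·area = 42
  edge (3, 12)→(0, 4): d=(-3,-8) top-left  bias=+0
  edge (0, 4)→(9, 14): d=(9,10) right/bottom  bias=-1
  edge (9, 14)→(3, 12): d=(-6,-2) top-left  bias=+0
    (1,4)@(3, 9): e=[9,15,18] → █
    (2,4)@(5, 9): e=[25,-5,22] → ·
    (1,5)@(3, 11): e=[3,33,6] → █
    (2,5)@(5, 11): e=[19,13,10] → █
    (3,5)@(7, 11): e=[35,-7,14] → ·
    (1,6)@(3, 13): e=[-3,51,-6] → ·
    (2,6)@(5, 13): e=[13,31,-2] → ·
    (3,6)@(7, 13): e=[29,11,2] → █
    (4,6)@(9, 13): e=[45,-9,6] → ·
    (3,7)@(7, 15): e=[23,29,-10] → ·
  covered (4 px):
    · · · · · · · · · · · ·
    · · · · · · · · · · · ·
    · · · · · · · · · · · ·
    · · · · · · · · · · · ·
    · █ · · · · · · · · · ·
    · █ █ · · · · · · · · ·
    · · · █ · · · · · · · ·
    · · · · · · · · · · · ·
T2:
  2·area = 232
  edge (8, 0)→(20, 16): d=(12,16) right/bottom  bias=-1
  edge (20, 16)→(4, 14): d=(-16,-2) top-left  bias=+0
  edge (4, 14)→(8, 0): d=(4,-14) top-left  bias=+0
    (4,1)@(9, 3): e=[20,186,26] → █
    (5,1)@(11, 3): e=[-12,190,54] → ·
    (3,2)@(7, 5): e=[76,150,6] → █
    (5,2)@(11, 5): e=[12,158,62] → █
    (6,2)@(13, 5): e=[-20,162,90] → ·
    (3,3)@(7, 7): e=[100,118,14] → █
    (6,3)@(13, 7): e=[4,130,98] → █
    (7,3)@(15, 7): e=[-28,134,126] → ·
    (3,4)@(7, 9): e=[124,86,22] → █
    (7,4)@(15, 9): e=[-4,102,134] → ·
    (2,5)@(5, 11): e=[180,50,2] → █
    (7,5)@(15, 11): e=[20,70,142] → █
  covered (29 px):
    · · · · · · · · · · · ·
    · · · · █ · · · · · · ·
    · · · █ █ █ · · · · · ·
    · · · █ █ █ █ · · · · ·
    · · · █ █ █ █ · · · · ·
    · · █ █ █ █ █ █ · · · ·
    · · █ █ █ █ █ █ █ · · ·
    · · · · · · █ █ █ █ · ·
T3:
  2·area = 108
  edge (4, 12)→(6, 6): d=(2,-6) top-left  bias=+0
  edge (6, 6)→(22, 12): d=(16,6) right/bottom  bias=-1
  edge (22, 12)→(4, 12): d=(-18,0) right/bottom  bias=-1
    (3,1)@(7, 3): e=[0,-54,162] → ·  [on edge]
    (3,3)@(7, 7): e=[8,10,90] → █
    (4,3)@(9, 7): e=[20,-2,90] → ·
    (2,4)@(5, 9): e=[0,54,54] → █  [on edge]
    (4,4)@(9, 9): e=[24,30,54] → █
    (5,4)@(11, 9): e=[36,18,54] → █
    (6,4)@(13, 9): e=[48,6,54] → █
    (7,4)@(15, 9): e=[60,-6,54] → ·
    (2,5)@(5, 11): e=[4,86,18] → █
    (7,5)@(15, 11): e=[64,26,18] → █
    (8,5)@(17, 11): e=[76,14,18] → █
    (9,5)@(19, 11): e=[88,2,18] → █
    (1,7)@(3, 15): e=[0,162,-54] → ·  [on edge]
  covered (14 px):
    · · · · · · · · · · · ·
    · · · · · · · · · · · ·
    · · · · · · · · · · · ·
    · · · █ · · · · · · · ·
    · · █ █ █ █ █ · · · · ·
    · · █ █ █ █ █ █ █ █ · ·
    · · · · · · · · · · · ·
    · · · · · · · · · · · ·
T4:
  2·area = 36  (B↔C swapped to make it positive)
  edge (24, 4)→(6, 6): d=(-18,2) right/bottom  bias=-1
  edge (6, 6)→(6, 4): d=(0,-2) top-left  bias=+0
  edge (6, 4)→(24, 4): d=(18,0) top-left  bias=+0
    (3,2)@(7, 5): e=[16,2,18] → █
    (4,2)@(9, 5): e=[12,6,18] → █
    (5,2)@(11, 5): e=[8,10,18] → █
    (6,2)@(13, 5): e=[4,14,18] → █
    (7,2)@(15, 5): e=[0,18,18] → ·  [on edge]
    (3,3)@(7, 7): e=[-20,2,54] → ·
    (4,3)@(9, 7): e=[-24,6,54] → ·
    (5,3)@(11, 7): e=[-28,10,54] → ·
    (6,3)@(13, 7): e=[-32,14,54] → ·
  covered (4 px):
    · · · · · · · · · · · ·
    · · · · · · · · · · · ·
    · · · █ █ █ █ · · · · ·
    · · · · · · · · · · · ·
    · · · · · · · · · · · ·
    · · · · · · · · · · · ·
    · · · · · · · · · · · ·
    · · · · · · · · · · · ·

Result: [70,142,20]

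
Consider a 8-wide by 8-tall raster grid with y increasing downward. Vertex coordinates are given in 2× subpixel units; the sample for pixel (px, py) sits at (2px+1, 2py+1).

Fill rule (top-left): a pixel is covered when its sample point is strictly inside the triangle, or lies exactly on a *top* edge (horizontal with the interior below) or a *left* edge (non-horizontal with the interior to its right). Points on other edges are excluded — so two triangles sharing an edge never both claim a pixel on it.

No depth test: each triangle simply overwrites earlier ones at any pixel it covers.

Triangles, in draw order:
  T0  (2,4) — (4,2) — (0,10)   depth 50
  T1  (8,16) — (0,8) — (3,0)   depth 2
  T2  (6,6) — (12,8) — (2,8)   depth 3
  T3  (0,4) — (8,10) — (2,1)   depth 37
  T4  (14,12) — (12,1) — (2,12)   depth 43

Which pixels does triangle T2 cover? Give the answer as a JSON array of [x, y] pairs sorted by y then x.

T0:
  2·area = 8
  edge (2, 4)→(4, 2): d=(2,-2) top-left  bias=+0
  edge (4, 2)→(0, 10): d=(-4,8) right/bottom  bias=-1
  edge (0, 10)→(2, 4): d=(2,-6) top-left  bias=+0
    (1,0)@(3, 1): e=[-4,12,0] → ·  [on edge]
    (2,0)@(5, 1): e=[0,-4,12] → ·  [on edge]
    (1,1)@(3, 3): e=[0,4,4] → #  [on edge]
    (2,1)@(5, 3): e=[4,-12,16] → ·
    (0,2)@(1, 5): e=[0,12,-4] → ·  [on edge]
    (1,2)@(3, 5): e=[4,-4,8] → ·
    (0,3)@(1, 7): e=[4,4,0] → #  [on edge]
    (1,3)@(3, 7): e=[8,-12,12] → ·
    (0,4)@(1, 9): e=[8,-4,4] → ·
  covered (2 px):
    · · · · · · · ·
    · # · · · · · ·
    · · · · · · · ·
    # · · · · · · ·
    · · · · · · · ·
    · · · · · · · ·
    · · · · · · · ·
    · · · · · · · ·
T1:
  2·area = 88
  edge (8, 16)→(0, 8): d=(-8,-8) top-left  bias=+0
  edge (0, 8)→(3, 0): d=(3,-8) top-left  bias=+0
  edge (3, 0)→(8, 16): d=(5,16) right/bottom  bias=-1
    (1,0)@(3, 1): e=[80,3,5] → #
    (2,0)@(5, 1): e=[96,19,-27] → ·
    (1,1)@(3, 3): e=[64,9,15] → #
    (2,1)@(5, 3): e=[80,25,-17] → ·
    (1,2)@(3, 5): e=[48,15,25] → #
    (2,2)@(5, 5): e=[64,31,-7] → ·
    (0,3)@(1, 7): e=[16,5,67] → #
    (2,3)@(5, 7): e=[48,37,3] → #
    (3,3)@(7, 7): e=[64,53,-29] → ·
    (0,4)@(1, 9): e=[0,11,77] → #  [on edge]
    (3,4)@(7, 9): e=[48,59,-19] → ·
    (0,5)@(1, 11): e=[-16,17,87] → ·
    (1,5)@(3, 11): e=[0,33,55] → #  [on edge]
    (2,6)@(5, 13): e=[0,55,33] → #  [on edge]
    (3,7)@(7, 15): e=[0,77,11] → #  [on edge]
  covered (14 px):
    · # · · · · · ·
    · # · · · · · ·
    · # · · · · · ·
    # # # · · · · ·
    # # # · · · · ·
    · # # · · · · ·
    · · # # · · · ·
    · · · # · · · ·
T2:
  2·area = 20
  edge (6, 6)→(12, 8): d=(6,2) right/bottom  bias=-1
  edge (12, 8)→(2, 8): d=(-10,0) right/bottom  bias=-1
  edge (2, 8)→(6, 6): d=(4,-2) top-left  bias=+0
    (1,2)@(3, 5): e=[0,30,-10] → ·  [on edge]
    (2,3)@(5, 7): e=[8,10,2] → #
    (3,3)@(7, 7): e=[4,10,6] → #
    (4,3)@(9, 7): e=[0,10,10] → ·  [on edge]
    (2,4)@(5, 9): e=[20,-10,10] → ·
    (3,4)@(7, 9): e=[16,-10,14] → ·
    (7,4)@(15, 9): e=[0,-10,30] → ·  [on edge]
  covered (2 px):
    · · · · · · · ·
    · · · · · · · ·
    · · · · · · · ·
    · · # # · · · ·
    · · · · · · · ·
    · · · · · · · ·
    · · · · · · · ·
    · · · · · · · ·
T3:
  2·area = 36  (B↔C swapped to make it positive)
  edge (0, 4)→(2, 1): d=(2,-3) top-left  bias=+0
  edge (2, 1)→(8, 10): d=(6,9) right/bottom  bias=-1
  edge (8, 10)→(0, 4): d=(-8,-6) top-left  bias=+0
    (0,1)@(1, 3): e=[1,21,14] → #
    (1,1)@(3, 3): e=[7,3,26] → #
    (2,1)@(5, 3): e=[13,-15,38] → ·
    (0,2)@(1, 5): e=[5,33,-2] → ·
    (1,2)@(3, 5): e=[11,15,10] → #
    (2,2)@(5, 5): e=[17,-3,22] → ·
    (1,3)@(3, 7): e=[15,27,-6] → ·
    (2,3)@(5, 7): e=[21,9,6] → #
    (3,3)@(7, 7): e=[27,-9,18] → ·
    (2,4)@(5, 9): e=[25,21,-10] → ·
    (3,4)@(7, 9): e=[31,3,2] → #
    (4,4)@(9, 9): e=[37,-15,14] → ·
  covered (5 px):
    · · · · · · · ·
    # # · · · · · ·
    · # · · · · · ·
    · · # · · · · ·
    · · · # · · · ·
    · · · · · · · ·
    · · · · · · · ·
    · · · · · · · ·
T4:
  2·area = 132  (B↔C swapped to make it positive)
  edge (14, 12)→(2, 12): d=(-12,0) right/bottom  bias=-1
  edge (2, 12)→(12, 1): d=(10,-11) top-left  bias=+0
  edge (12, 1)→(14, 12): d=(2,11) right/bottom  bias=-1
    (5,1)@(11, 3): e=[108,9,15] → #
    (6,1)@(13, 3): e=[108,31,-7] → ·
    (4,2)@(9, 5): e=[84,7,41] → #
    (6,2)@(13, 5): e=[84,51,-3] → ·
    (3,3)@(7, 7): e=[60,5,67] → #
    (6,3)@(13, 7): e=[60,71,1] → #
    (7,3)@(15, 7): e=[60,93,-21] → ·
    (2,4)@(5, 9): e=[36,3,93] → #
    (7,4)@(15, 9): e=[36,113,-17] → ·
    (1,5)@(3, 11): e=[12,1,119] → #
    (7,5)@(15, 11): e=[12,133,-13] → ·
    (1,6)@(3, 13): e=[-12,21,123] → ·
  covered (18 px):
    · · · · · · · ·
    · · · · · # · ·
    · · · · # # · ·
    · · · # # # # ·
    · · # # # # # ·
    · # # # # # # ·
    · · · · · · · ·
    · · · · · · · ·

Answer: [[2,3],[3,3]]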